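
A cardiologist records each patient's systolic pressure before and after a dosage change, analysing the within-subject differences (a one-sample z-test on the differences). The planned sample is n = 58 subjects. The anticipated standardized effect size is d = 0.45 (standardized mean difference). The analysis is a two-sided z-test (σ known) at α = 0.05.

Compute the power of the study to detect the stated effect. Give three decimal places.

Power ≈ 0.929

Noncentrality parameter: δ = d·√n = 0.45 × √58 = 3.4271
Critical value for a two-sided test at α = 0.05: z_{α/2} = 1.960.
Power = Φ(δ − 1.960) + Φ(−δ − 1.960) = Φ(1.467) + Φ(-5.387) = 0.9288 + 0.0000 = 0.9288.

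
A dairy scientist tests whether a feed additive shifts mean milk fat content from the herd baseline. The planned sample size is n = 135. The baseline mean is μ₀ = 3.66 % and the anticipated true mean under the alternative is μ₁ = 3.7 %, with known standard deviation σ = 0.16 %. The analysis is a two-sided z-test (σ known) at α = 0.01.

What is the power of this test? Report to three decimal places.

Power ≈ 0.629

Standardized effect: d = |μ₁ − μ₀| / σ = |3.7 − 3.66| / 0.16 = 0.2500
Noncentrality parameter: δ = d·√n = 0.2500 × √135 = 2.9047
Critical value for a two-sided test at α = 0.01: z_{α/2} = 2.576.
Power = Φ(δ − 2.576) + Φ(−δ − 2.576) = Φ(0.329) + Φ(-5.481) = 0.6289 + 0.0000 = 0.6289.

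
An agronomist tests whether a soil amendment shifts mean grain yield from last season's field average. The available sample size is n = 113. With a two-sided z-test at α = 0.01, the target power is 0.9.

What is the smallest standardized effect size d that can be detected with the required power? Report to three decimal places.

Required noncentrality: δ = z_{0.005} + z_{0.10} = 2.576 + 1.282 = 3.857.
(Lower-tail contribution to power is negligible for δ > 0.)
δ = d·√n ⇒ d = δ/√n = 3.857/√113 = 0.3629.

d ≈ 0.363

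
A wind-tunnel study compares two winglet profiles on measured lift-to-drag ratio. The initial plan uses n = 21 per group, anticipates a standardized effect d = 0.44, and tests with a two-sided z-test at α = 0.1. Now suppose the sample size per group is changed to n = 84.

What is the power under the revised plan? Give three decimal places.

With n = 84 per group: δ = d·√(n/2) = 0.44 × √(84/2) = 2.8515. Critical value z_{0.05} = 1.645.
Revised power = Φ(δ − 1.645) + Φ(−δ − 1.645) = Φ(1.207) + Φ(-4.496) = 0.8862 + 0.0000 = 0.8862.

Power ≈ 0.886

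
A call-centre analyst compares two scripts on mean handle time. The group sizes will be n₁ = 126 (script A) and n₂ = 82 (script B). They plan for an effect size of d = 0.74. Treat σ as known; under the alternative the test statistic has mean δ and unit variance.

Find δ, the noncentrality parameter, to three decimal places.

The noncentrality parameter scales effect size by the design's sample-size factor: δ = d / √(1/n₁ + 1/n₂) = 0.74 / √(1/126 + 1/82) = 5.2155

δ ≈ 5.215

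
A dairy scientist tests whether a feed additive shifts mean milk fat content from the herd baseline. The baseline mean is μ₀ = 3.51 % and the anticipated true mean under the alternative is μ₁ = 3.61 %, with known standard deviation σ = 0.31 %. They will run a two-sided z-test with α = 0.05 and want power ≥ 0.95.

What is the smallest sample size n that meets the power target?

Standardized effect: d = |μ₁ − μ₀| / σ = |3.61 − 3.51| / 0.31 = 0.3226
For power 0.95 need Φ(δ − z_{0.025}) = 0.95, so δ = z_{0.025} + z_{0.05} = 1.960 + 1.645 = 3.605.
(Ignoring the negligible lower-tail rejection probability gives the usual closed-form inversion.)
δ = d·√n ⇒ n = (δ/d)² = (3.605 / 0.3226)² = 124.88.
Round up to the next whole unit.

n = 125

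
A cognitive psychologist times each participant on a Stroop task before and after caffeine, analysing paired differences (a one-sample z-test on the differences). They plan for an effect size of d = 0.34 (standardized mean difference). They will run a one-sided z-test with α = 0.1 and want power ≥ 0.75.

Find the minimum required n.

Set Φ(δ − 1.282) = 0.75; then δ − 1.282 = Φ⁻¹(0.75) = 0.674, giving δ = 1.956.
δ = d·√n ⇒ n = (δ/d)² = (1.956 / 0.34)² = 33.10.
Round up to the next whole unit.

n = 34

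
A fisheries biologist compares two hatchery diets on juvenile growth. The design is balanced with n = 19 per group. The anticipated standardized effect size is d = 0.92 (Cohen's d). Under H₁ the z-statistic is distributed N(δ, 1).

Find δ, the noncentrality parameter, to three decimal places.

δ ≈ 2.836

δ = d·√(n/2) = 0.92 × √(19/2) = 2.8356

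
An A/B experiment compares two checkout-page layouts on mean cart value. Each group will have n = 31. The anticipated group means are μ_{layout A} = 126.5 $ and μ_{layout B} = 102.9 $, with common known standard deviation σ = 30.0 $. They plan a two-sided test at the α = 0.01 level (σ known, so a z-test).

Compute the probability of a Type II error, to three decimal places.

Standardized effect: d = |μ_{layout A} − μ_{layout B}| / σ = |126.5 − 102.9| / 30.0 = 0.7867
Noncentrality parameter: δ = d·√(n/2) = 0.7867 × √(31/2) = 3.0971
Critical value for a two-sided test at α = 0.01: z_{α/2} = 2.576.
Power = Φ(δ − 2.576) + Φ(−δ − 2.576) = Φ(0.521) + Φ(-5.673) = 0.6989 + 0.0000 = 0.6989.
Type II error: β = 1 − power = 1 − 0.6989 = 0.3011.

β ≈ 0.301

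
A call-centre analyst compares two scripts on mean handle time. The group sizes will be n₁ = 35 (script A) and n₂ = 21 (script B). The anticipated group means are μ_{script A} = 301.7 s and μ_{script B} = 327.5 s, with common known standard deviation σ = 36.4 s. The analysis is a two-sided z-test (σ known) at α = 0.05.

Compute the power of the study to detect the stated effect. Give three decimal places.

Standardized effect: d = |μ_{script A} − μ_{script B}| / σ = |301.7 − 327.5| / 36.4 = 0.7088
Noncentrality parameter: δ = d / √(1/n₁ + 1/n₂) = 0.7088 / √(1/35 + 1/21) = 2.5678
Two-sided α = 0.05 → critical value z_{0.025} = 1.960.
Power = Φ(δ − 1.960) + Φ(−δ − 1.960) = Φ(0.608) + Φ(-4.528) = 0.7284 + 0.0000 = 0.7284.

Power ≈ 0.728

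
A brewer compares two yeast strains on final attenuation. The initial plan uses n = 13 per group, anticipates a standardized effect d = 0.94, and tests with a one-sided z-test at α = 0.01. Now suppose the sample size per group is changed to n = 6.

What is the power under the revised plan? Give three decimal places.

Power ≈ 0.243

With n = 6 per group: δ = d·√(n/2) = 0.94 × √(6/2) = 1.6281. Critical value z_{0.01} = 2.326.
Revised power = Φ(δ − 2.326) = Φ(-0.698) = 0.2425.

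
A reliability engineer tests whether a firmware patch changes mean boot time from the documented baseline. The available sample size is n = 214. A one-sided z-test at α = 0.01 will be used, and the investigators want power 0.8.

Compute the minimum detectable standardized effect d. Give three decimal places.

Need Φ(δ − 2.326) = 0.8, so δ = 2.326 + 0.842 = 3.168.
δ = d·√n ⇒ d = δ/√n = 3.168/√214 = 0.2166.

d ≈ 0.217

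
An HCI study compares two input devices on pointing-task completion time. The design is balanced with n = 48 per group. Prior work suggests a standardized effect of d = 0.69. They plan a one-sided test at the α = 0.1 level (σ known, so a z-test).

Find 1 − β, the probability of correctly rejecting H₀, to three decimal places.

Noncentrality parameter: δ = d·√(n/2) = 0.69 × √(48/2) = 3.3803
One-sided α = 0.1 → critical value z_{0.1} = 1.282.
Power = Φ(δ − 1.282) = Φ(2.099) = 0.9821.

Power ≈ 0.982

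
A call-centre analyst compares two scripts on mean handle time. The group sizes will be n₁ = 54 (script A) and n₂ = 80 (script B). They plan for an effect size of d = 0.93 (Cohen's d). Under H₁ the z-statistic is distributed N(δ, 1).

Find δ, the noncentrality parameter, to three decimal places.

δ = d / √(1/n₁ + 1/n₂) = 0.93 / √(1/54 + 1/80) = 5.2805

δ ≈ 5.280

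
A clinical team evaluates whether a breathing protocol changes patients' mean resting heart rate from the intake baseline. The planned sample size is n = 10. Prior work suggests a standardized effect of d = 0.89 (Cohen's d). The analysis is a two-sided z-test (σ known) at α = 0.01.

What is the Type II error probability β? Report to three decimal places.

β ≈ 0.406

Noncentrality parameter: δ = d·√n = 0.89 × √10 = 2.8144
Two-sided α = 0.01 → critical value z_{0.005} = 2.576.
Power = Φ(δ − 2.576) + Φ(−δ − 2.576) = Φ(0.239) + Φ(-5.390) = 0.5943 + 0.0000 = 0.5943.
Type II error: β = 1 − power = 1 − 0.5943 = 0.4057.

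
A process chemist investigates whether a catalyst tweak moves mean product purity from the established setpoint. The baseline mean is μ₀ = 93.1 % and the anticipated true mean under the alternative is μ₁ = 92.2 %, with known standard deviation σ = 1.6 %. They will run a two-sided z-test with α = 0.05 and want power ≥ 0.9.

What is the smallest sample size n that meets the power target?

Standardized effect: d = |μ₁ − μ₀| / σ = |92.2 − 93.1| / 1.6 = 0.5625
Set Φ(δ − 1.960) = 0.9; then δ − 1.960 = Φ⁻¹(0.9) = 1.282, giving δ = 3.242.
(The Φ(−δ − z_{α/2}) term is vanishingly small for δ > 0 and is dropped in the standard sample-size formula.)
δ = d·√n ⇒ n = (δ/d)² = (3.242 / 0.5625)² = 33.21.
Round up to the next whole unit.

n = 34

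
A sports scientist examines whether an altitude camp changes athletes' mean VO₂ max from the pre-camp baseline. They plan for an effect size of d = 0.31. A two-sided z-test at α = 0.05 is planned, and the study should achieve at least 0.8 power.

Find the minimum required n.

n = 82

For power 0.8 need Φ(δ − z_{0.025}) = 0.8, so δ = z_{0.025} + z_{0.20} = 1.960 + 0.842 = 2.802.
(For δ > 0 the lower-tail rejection region contributes negligibly to power, so the one-term inversion is standard.)
δ = d·√n ⇒ n = (δ/d)² = (2.802 / 0.31)² = 81.67.
Rounding up, n = 82.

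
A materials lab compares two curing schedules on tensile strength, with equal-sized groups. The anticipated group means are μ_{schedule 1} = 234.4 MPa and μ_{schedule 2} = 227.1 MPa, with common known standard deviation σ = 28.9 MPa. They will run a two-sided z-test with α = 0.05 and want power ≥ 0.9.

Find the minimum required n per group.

Standardized effect: d = |μ_{schedule 1} − μ_{schedule 2}| / σ = |234.4 − 227.1| / 28.9 = 0.2526
For power 0.9 need Φ(δ − z_{0.025}) = 0.9, so δ = z_{0.025} + z_{0.10} = 1.960 + 1.282 = 3.242.
(Ignoring the negligible lower-tail rejection probability gives the usual closed-form inversion.)
δ = d·√(n/2) ⇒ n = 2(δ/d)² = 2 × (3.242 / 0.2526)² = 329.36.
Round up to the next whole unit.

n = 330 per group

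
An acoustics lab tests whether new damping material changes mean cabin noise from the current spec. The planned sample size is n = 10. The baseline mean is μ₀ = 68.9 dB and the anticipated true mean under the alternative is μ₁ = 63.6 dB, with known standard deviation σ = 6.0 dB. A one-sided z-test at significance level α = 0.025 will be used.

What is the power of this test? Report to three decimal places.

Standardized effect: d = |μ₁ − μ₀| / σ = |63.6 − 68.9| / 6.0 = 0.8833
Noncentrality parameter: λ = d·√n = 0.8833 × √10 = 2.7933
One-sided α = 0.025 → critical value z_{0.025} = 1.960.
Power = P(Z > 1.960 − λ) = Φ(0.833) = 0.7977.

Power ≈ 0.798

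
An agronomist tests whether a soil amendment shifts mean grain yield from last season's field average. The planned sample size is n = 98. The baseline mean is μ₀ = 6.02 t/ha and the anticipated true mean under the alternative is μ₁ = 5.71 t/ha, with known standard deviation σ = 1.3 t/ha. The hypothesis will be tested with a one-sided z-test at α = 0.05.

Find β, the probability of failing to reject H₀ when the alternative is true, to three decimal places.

β ≈ 0.237

Standardized effect: d = |μ₁ − μ₀| / σ = |5.71 − 6.02| / 1.3 = 0.2385
Noncentrality parameter: δ = d·√n = 0.2385 × √98 = 2.3606
Critical value for a one-sided test at α = 0.05: z_α = 1.645.
Power = Φ(δ − 1.645) = Φ(0.716) = 0.7629.
Type II error: β = 1 − power = 1 − 0.7629 = 0.2371.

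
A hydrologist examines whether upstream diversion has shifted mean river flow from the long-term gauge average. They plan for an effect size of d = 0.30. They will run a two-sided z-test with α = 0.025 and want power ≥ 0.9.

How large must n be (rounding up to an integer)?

Set Φ(δ − 2.241) = 0.9; then δ − 2.241 = Φ⁻¹(0.9) = 1.282, giving δ = 3.523.
(The Φ(−δ − z_{α/2}) term is vanishingly small for δ > 0 and is dropped in the standard sample-size formula.)
δ = d·√n ⇒ n = (δ/d)² = (3.523 / 0.30)² = 137.90.
Rounding up, n = 138.

n = 138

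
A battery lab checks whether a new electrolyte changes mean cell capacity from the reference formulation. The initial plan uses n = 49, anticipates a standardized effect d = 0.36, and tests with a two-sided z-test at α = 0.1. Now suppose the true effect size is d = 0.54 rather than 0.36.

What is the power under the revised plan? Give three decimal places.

Power ≈ 0.984

With d = 0.54: δ = d·√n = 0.54 × √49 = 3.7800. Critical value z_{0.05} = 1.645.
Revised power = Φ(δ − 1.645) + Φ(−δ − 1.645) = Φ(2.135) + Φ(-5.425) = 0.9836 + 0.0000 = 0.9836.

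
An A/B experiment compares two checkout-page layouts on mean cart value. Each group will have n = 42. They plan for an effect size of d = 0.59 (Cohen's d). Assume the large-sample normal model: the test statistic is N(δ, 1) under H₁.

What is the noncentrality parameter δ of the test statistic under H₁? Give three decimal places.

δ = d·√(n/2) = 0.59 × √(42/2) = 2.7037

δ ≈ 2.704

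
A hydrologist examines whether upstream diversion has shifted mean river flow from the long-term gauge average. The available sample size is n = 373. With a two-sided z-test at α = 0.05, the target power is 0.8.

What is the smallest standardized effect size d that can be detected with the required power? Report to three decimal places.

Need Φ(δ − 1.960) = 0.8, so δ = 1.960 + 0.842 = 2.802.
(The second rejection-region term Φ(−δ − z_{α/2}) is negligible and dropped.)
δ = d·√n ⇒ d = δ/√n = 2.802/√373 = 0.1451.

d ≈ 0.145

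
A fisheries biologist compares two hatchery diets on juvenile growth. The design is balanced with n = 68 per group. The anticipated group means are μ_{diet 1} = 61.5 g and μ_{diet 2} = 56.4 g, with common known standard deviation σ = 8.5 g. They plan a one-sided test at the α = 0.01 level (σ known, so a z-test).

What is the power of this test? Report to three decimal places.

Standardized effect: d = |μ_{diet 1} − μ_{diet 2}| / σ = |61.5 − 56.4| / 8.5 = 0.6000
Noncentrality parameter: δ = d·√(n/2) = 0.6000 × √(68/2) = 3.4986
Critical value for a one-sided test at α = 0.01: z_α = 2.326.
Power = Φ(δ − 2.326) = Φ(1.172) = 0.8794.

Power ≈ 0.879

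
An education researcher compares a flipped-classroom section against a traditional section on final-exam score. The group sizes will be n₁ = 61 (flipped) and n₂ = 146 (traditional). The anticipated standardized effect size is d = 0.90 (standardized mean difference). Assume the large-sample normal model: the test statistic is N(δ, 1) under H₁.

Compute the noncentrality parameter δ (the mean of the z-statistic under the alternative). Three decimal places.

The noncentrality parameter scales effect size by the design's sample-size factor: δ = d / √(1/n₁ + 1/n₂) = 0.90 / √(1/61 + 1/146) = 5.9034

δ ≈ 5.903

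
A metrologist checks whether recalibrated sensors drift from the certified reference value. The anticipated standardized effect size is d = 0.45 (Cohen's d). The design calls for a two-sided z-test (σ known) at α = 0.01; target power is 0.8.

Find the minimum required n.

Set Φ(δ − 2.576) = 0.8; then δ − 2.576 = Φ⁻¹(0.8) = 0.842, giving δ = 3.417.
(The Φ(−δ − z_{α/2}) term is vanishingly small for δ > 0 and is dropped in the standard sample-size formula.)
δ = d·√n ⇒ n = (δ/d)² = (3.417 / 0.45)² = 57.67.
Round up to the next whole unit.

n = 58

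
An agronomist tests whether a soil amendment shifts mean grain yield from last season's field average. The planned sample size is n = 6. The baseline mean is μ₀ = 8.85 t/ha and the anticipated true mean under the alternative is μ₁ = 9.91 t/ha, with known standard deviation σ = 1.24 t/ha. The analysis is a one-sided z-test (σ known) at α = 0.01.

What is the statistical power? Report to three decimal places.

Power ≈ 0.408

Standardized effect: d = |μ₁ − μ₀| / σ = |9.91 − 8.85| / 1.24 = 0.8548
Noncentrality parameter: δ = d·√n = 0.8548 × √6 = 2.0939
One-sided α = 0.01 → critical value z_{0.01} = 2.326.
Power = Φ(δ − 2.326) = Φ(-0.232) = 0.4081.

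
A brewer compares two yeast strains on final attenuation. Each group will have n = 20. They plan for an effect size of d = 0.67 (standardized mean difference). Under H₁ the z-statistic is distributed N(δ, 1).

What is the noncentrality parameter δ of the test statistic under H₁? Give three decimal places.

δ ≈ 2.119

The noncentrality parameter scales effect size by the design's sample-size factor: δ = d·√(n/2) = 0.67 × √(20/2) = 2.1187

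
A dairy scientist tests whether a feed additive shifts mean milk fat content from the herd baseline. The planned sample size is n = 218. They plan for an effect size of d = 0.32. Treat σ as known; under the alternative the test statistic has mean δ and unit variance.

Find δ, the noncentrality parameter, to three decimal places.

The noncentrality parameter scales effect size by the design's sample-size factor: δ = d·√n = 0.32 × √218 = 4.7247

δ ≈ 4.725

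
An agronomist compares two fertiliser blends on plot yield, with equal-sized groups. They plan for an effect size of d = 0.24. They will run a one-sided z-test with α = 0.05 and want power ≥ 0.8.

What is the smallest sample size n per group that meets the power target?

n = 215 per group

Set Φ(δ − 1.645) = 0.8; then δ − 1.645 = Φ⁻¹(0.8) = 0.842, giving δ = 2.486.
δ = d·√(n/2) ⇒ n = 2(δ/d)² = 2 × (2.486 / 0.24)² = 214.67.
Rounding up, n = 215 per group.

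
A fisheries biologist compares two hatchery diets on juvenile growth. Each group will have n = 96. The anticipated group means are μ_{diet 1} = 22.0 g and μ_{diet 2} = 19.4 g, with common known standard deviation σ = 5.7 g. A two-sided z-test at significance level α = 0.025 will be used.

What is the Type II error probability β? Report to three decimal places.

Standardized effect: d = |μ_{diet 1} − μ_{diet 2}| / σ = |22.0 − 19.4| / 5.7 = 0.4561
Noncentrality parameter: δ = d·√(n/2) = 0.4561 × √(96/2) = 3.1602
Critical value for a two-sided test at α = 0.025: z_{α/2} = 2.241.
Power = Φ(δ − 2.241) + Φ(−δ − 2.241) = Φ(0.919) + Φ(-5.402) = 0.8209 + 0.0000 = 0.8209.
Type II error: β = 1 − power = 1 − 0.8209 = 0.1791.

β ≈ 0.179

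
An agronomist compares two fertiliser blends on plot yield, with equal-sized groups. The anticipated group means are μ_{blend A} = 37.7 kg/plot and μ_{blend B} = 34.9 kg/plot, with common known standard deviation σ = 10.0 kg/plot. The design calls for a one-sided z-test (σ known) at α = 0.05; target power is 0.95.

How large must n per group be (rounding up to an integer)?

n = 277 per group

Standardized effect: d = |μ_{blend A} − μ_{blend B}| / σ = |37.7 − 34.9| / 10.0 = 0.2800
Set Φ(δ − 1.645) = 0.95; then δ − 1.645 = Φ⁻¹(0.95) = 1.645, giving δ = 3.290.
δ = d·√(n/2) ⇒ n = 2(δ/d)² = 2 × (3.290 / 0.2800)² = 276.08.
Rounding up, n = 277 per group.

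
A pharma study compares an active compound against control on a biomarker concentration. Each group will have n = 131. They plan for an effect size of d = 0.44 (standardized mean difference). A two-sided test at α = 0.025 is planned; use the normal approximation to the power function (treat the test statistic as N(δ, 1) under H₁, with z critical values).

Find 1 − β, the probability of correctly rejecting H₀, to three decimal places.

Noncentrality parameter: δ = d·√(n/2) = 0.44 × √(131/2) = 3.5610
Critical value for a two-sided test at α = 0.025: z_{α/2} = 2.241.
Power = Φ(δ − 2.241) + Φ(−δ − 2.241) = Φ(1.320) + Φ(-5.802) = 0.9065 + 0.0000 = 0.9065.

Power ≈ 0.907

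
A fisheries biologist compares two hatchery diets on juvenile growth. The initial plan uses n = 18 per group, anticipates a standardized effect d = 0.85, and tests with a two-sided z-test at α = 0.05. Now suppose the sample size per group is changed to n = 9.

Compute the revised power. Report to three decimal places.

Power ≈ 0.438

With n = 9 per group: δ = d·√(n/2) = 0.85 × √(9/2) = 1.8031. Critical value z_{0.025} = 1.960.
Revised power = Φ(δ − 1.960) + Φ(−δ − 1.960) = Φ(-0.157) + Φ(-3.763) = 0.4377 + 0.0001 = 0.4378.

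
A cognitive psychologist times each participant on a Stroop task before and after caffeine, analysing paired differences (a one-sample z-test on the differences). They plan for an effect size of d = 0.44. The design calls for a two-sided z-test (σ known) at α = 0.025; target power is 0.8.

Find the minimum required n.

n = 50

Set Φ(δ − 2.241) = 0.8; then δ − 2.241 = Φ⁻¹(0.8) = 0.842, giving δ = 3.083.
(The Φ(−δ − z_{α/2}) term is vanishingly small for δ > 0 and is dropped in the standard sample-size formula.)
δ = d·√n ⇒ n = (δ/d)² = (3.083 / 0.44)² = 49.10.
Rounding up, n = 50.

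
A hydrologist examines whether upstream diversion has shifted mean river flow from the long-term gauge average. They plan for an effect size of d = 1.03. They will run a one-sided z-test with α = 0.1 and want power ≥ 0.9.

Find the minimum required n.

n = 7

Set Φ(δ − 1.282) = 0.9; then δ − 1.282 = Φ⁻¹(0.9) = 1.282, giving δ = 2.563.
δ = d·√n ⇒ n = (δ/d)² = (2.563 / 1.03)² = 6.19.
Round up to the next whole unit.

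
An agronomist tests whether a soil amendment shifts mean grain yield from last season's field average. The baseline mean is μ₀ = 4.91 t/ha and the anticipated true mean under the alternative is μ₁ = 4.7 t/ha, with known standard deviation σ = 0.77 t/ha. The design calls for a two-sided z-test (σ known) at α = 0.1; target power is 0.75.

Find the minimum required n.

Standardized effect: d = |μ₁ − μ₀| / σ = |4.7 − 4.91| / 0.77 = 0.2727
Set Φ(δ − 1.645) = 0.75; then δ − 1.645 = Φ⁻¹(0.75) = 0.674, giving δ = 2.319.
(For δ > 0 the lower-tail rejection region contributes negligibly to power, so the one-term inversion is standard.)
δ = d·√n ⇒ n = (δ/d)² = (2.319 / 0.2727)² = 72.32.
Round up to the next whole unit.

n = 73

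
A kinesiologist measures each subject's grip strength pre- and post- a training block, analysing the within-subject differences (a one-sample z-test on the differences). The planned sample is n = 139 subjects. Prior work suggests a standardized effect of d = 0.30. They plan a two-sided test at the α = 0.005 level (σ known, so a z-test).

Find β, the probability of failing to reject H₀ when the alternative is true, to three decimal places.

Noncentrality parameter: δ = d·√n = 0.30 × √139 = 3.5369
Two-sided α = 0.005 → critical value z_{0.0025} = 2.807.
Power = Φ(δ − 2.807) + Φ(−δ − 2.807) = Φ(0.730) + Φ(-6.344) = 0.7673 + 0.0000 = 0.7673.
Type II error: β = 1 − power = 1 − 0.7673 = 0.2327.

β ≈ 0.233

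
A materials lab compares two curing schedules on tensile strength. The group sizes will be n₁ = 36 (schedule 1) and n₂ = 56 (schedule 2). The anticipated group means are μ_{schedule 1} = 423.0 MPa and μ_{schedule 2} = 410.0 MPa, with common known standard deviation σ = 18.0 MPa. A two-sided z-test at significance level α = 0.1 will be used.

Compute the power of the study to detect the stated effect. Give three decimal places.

Standardized effect: d = |μ_{schedule 1} − μ_{schedule 2}| / σ = |423.0 − 410.0| / 18.0 = 0.7222
Noncentrality parameter: δ = d / √(1/n₁ + 1/n₂) = 0.7222 / √(1/36 + 1/56) = 3.3808
Critical value for a two-sided test at α = 0.1: z_{α/2} = 1.645.
Power = Φ(δ − 1.645) + Φ(−δ − 1.645) = Φ(1.736) + Φ(-5.026) = 0.9587 + 0.0000 = 0.9587.

Power ≈ 0.959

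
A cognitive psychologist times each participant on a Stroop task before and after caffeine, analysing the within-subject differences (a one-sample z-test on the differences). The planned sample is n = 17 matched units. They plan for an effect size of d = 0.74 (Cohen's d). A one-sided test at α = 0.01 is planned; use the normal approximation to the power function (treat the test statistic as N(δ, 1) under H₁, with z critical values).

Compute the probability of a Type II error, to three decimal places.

β ≈ 0.234

Noncentrality parameter: δ = d·√n = 0.74 × √17 = 3.0511
One-sided α = 0.01 → critical value z_{0.01} = 2.326.
Power = Φ(δ − 2.326) = Φ(0.725) = 0.7657.
Type II error: β = 1 − power = 1 − 0.7657 = 0.2343.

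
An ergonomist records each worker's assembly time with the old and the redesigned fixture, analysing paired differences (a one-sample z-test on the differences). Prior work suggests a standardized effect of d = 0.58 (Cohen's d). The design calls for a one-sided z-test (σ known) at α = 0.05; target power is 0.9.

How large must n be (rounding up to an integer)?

n = 26

For power 0.9 need Φ(δ − z_{0.05}) = 0.9, so δ = z_{0.05} + z_{0.10} = 1.645 + 1.282 = 2.926.
δ = d·√n ⇒ n = (δ/d)² = (2.926 / 0.58)² = 25.46.
Round up to the next whole unit.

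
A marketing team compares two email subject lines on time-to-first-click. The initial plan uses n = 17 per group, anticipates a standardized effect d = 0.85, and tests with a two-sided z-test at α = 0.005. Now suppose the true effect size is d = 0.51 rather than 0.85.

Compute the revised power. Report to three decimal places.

Power ≈ 0.093

With d = 0.51: δ = d·√(n/2) = 0.51 × √(17/2) = 1.4869. Critical value z_{0.0025} = 2.807.
Revised power = Φ(δ − 2.807) + Φ(−δ − 2.807) = Φ(-1.320) + Φ(-4.294) = 0.0934 + 0.0000 = 0.0934.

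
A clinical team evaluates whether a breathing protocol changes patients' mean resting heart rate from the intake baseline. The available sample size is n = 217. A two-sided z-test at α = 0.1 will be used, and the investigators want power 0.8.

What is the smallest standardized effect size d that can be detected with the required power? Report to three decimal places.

d ≈ 0.169

Required noncentrality: δ = z_{0.05} + z_{0.20} = 1.645 + 0.842 = 2.486.
(Lower-tail contribution to power is negligible for δ > 0.)
δ = d·√n ⇒ d = δ/√n = 2.486/√217 = 0.1688.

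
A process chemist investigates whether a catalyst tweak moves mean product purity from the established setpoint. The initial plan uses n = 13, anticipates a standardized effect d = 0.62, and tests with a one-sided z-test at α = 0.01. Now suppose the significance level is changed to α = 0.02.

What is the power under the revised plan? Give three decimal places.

Power ≈ 0.572

δ = d·√n = 0.62 × √13 = 2.2354 (unchanged). New critical value: z_{0.02} = 2.054.
Revised power = P(Z > 2.054 − δ) = Φ(0.182) = 0.5721.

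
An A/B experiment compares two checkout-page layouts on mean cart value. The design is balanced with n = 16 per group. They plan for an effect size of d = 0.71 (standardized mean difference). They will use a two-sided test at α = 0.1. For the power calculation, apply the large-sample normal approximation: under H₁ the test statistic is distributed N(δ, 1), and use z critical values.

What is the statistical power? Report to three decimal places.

Power ≈ 0.642

Noncentrality parameter: δ = d·√(n/2) = 0.71 × √(16/2) = 2.0082
Two-sided α = 0.1 → critical value z_{0.05} = 1.645.
Power = Φ(δ − 1.645) + Φ(−δ − 1.645) = Φ(0.363) + Φ(-3.653) = 0.6418 + 0.0001 = 0.6420.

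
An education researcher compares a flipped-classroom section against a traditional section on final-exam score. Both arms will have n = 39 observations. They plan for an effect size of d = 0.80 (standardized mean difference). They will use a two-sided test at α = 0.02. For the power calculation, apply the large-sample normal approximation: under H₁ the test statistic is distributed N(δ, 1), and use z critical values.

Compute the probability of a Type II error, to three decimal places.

Noncentrality parameter: δ = d·√(n/2) = 0.80 × √(39/2) = 3.5327
Critical value for a two-sided test at α = 0.02: z_{α/2} = 2.326.
Power = Φ(δ − 2.326) + Φ(−δ − 2.326) = Φ(1.206) + Φ(-5.859) = 0.8862 + 0.0000 = 0.8862.
Type II error: β = 1 − power = 1 − 0.8862 = 0.1138.

β ≈ 0.114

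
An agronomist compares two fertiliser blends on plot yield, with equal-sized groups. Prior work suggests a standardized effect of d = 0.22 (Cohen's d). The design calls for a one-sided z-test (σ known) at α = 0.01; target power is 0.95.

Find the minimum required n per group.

Set Φ(δ − 2.326) = 0.95; then δ − 2.326 = Φ⁻¹(0.95) = 1.645, giving δ = 3.971.
δ = d·√(n/2) ⇒ n = 2(δ/d)² = 2 × (3.971 / 0.22)² = 651.67.
Rounding up, n = 652 per group.

n = 652 per group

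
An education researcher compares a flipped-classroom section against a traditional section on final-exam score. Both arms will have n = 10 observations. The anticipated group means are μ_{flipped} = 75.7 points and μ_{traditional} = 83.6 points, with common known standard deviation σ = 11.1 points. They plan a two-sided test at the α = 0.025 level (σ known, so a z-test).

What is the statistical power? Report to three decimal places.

Power ≈ 0.258

Standardized effect: d = |μ_{flipped} − μ_{traditional}| / σ = |75.7 − 83.6| / 11.1 = 0.7117
Noncentrality parameter: δ = d·√(n/2) = 0.7117 × √(10/2) = 1.5914
Critical value for a two-sided test at α = 0.025: z_{α/2} = 2.241.
Power = Φ(δ − 2.241) + Φ(−δ − 2.241) = Φ(-0.650) + Φ(-3.833) = 0.2579 + 0.0001 = 0.2579.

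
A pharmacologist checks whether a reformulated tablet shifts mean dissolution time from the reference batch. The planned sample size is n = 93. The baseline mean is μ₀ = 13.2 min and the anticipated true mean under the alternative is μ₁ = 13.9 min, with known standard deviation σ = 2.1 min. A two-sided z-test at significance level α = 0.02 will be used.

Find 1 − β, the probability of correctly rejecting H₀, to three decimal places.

Standardized effect: d = |μ₁ − μ₀| / σ = |13.9 − 13.2| / 2.1 = 0.3333
Noncentrality parameter: δ = d·√n = 0.3333 × √93 = 3.2146
Two-sided α = 0.02 → critical value z_{0.01} = 2.326.
Power = Φ(δ − 2.326) + Φ(−δ − 2.326) = Φ(0.888) + Φ(-5.541) = 0.8128 + 0.0000 = 0.8128.

Power ≈ 0.813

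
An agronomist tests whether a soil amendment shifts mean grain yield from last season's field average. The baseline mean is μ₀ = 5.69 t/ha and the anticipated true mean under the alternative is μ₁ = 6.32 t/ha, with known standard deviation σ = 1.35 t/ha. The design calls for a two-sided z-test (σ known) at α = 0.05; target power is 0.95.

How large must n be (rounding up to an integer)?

Standardized effect: d = |μ₁ − μ₀| / σ = |6.32 − 5.69| / 1.35 = 0.4667
Set Φ(δ − 1.960) = 0.95; then δ − 1.960 = Φ⁻¹(0.95) = 1.645, giving δ = 3.605.
(For δ > 0 the lower-tail rejection region contributes negligibly to power, so the one-term inversion is standard.)
δ = d·√n ⇒ n = (δ/d)² = (3.605 / 0.4667)² = 59.67.
Round up to the next whole unit.

n = 60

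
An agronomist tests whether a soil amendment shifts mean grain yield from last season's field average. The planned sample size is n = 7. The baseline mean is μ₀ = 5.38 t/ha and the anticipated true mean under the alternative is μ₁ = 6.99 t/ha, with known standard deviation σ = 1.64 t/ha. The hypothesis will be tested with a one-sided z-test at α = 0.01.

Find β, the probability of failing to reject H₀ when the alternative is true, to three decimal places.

Standardized effect: d = |μ₁ − μ₀| / σ = |6.99 − 5.38| / 1.64 = 0.9817
Noncentrality parameter: δ = d·√n = 0.9817 × √7 = 2.5974
Critical value for a one-sided test at α = 0.01: z_α = 2.326.
Power = P(Z > 2.326 − δ) = Φ(0.271) = 0.6068.
Type II error: β = 1 − power = 1 − 0.6068 = 0.3932.

β ≈ 0.393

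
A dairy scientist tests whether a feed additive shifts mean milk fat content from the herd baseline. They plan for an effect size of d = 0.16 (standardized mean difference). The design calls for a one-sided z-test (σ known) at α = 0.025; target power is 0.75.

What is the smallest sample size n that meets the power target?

n = 272

For power 0.75 need Φ(δ − z_{0.025}) = 0.75, so δ = z_{0.025} + z_{0.25} = 1.960 + 0.674 = 2.634.
δ = d·√n ⇒ n = (δ/d)² = (2.634 / 0.16)² = 271.11.
Round up to the next whole unit.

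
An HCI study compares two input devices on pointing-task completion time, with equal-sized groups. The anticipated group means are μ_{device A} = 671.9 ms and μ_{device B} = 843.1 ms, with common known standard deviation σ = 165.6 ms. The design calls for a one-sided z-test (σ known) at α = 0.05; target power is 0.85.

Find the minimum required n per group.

n = 14 per group

Standardized effect: d = |μ_{device A} − μ_{device B}| / σ = |671.9 − 843.1| / 165.6 = 1.0338
For power 0.85 need Φ(δ − z_{0.05}) = 0.85, so δ = z_{0.05} + z_{0.15} = 1.645 + 1.036 = 2.681.
δ = d·√(n/2) ⇒ n = 2(δ/d)² = 2 × (2.681 / 1.0338)² = 13.45.
Rounding up, n = 14 per group.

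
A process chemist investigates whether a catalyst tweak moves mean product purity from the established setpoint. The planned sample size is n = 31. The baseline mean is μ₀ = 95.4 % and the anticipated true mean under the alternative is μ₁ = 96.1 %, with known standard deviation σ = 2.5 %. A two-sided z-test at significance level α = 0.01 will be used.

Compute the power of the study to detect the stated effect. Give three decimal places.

Power ≈ 0.155

Standardized effect: d = |μ₁ − μ₀| / σ = |96.1 − 95.4| / 2.5 = 0.2800
Noncentrality parameter: δ = d·√n = 0.2800 × √31 = 1.5590
Two-sided α = 0.01 → critical value z_{0.005} = 2.576.
Power = Φ(δ − 2.576) + Φ(−δ − 2.576) = Φ(-1.017) + Φ(-4.135) = 0.1546 + 0.0000 = 0.1546.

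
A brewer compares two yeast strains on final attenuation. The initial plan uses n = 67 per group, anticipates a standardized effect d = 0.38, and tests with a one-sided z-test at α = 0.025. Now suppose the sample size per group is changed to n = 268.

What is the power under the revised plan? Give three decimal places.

Power ≈ 0.993

With n = 268 per group: δ = d·√(n/2) = 0.38 × √(268/2) = 4.3988. Critical value z_{0.025} = 1.960.
Revised power = P(Z > 1.960 − δ) = Φ(2.439) = 0.9926.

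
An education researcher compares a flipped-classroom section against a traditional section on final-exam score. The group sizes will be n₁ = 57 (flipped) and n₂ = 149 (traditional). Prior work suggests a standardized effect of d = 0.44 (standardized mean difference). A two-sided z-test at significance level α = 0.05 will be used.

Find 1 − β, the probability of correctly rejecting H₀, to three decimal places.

Power ≈ 0.807

Noncentrality parameter: δ = d / √(1/n₁ + 1/n₂) = 0.44 / √(1/57 + 1/149) = 2.8252
Critical value for a two-sided test at α = 0.05: z_{α/2} = 1.960.
Power = Φ(δ − 1.960) + Φ(−δ − 1.960) = Φ(0.865) + Φ(-4.785) = 0.8065 + 0.0000 = 0.8065.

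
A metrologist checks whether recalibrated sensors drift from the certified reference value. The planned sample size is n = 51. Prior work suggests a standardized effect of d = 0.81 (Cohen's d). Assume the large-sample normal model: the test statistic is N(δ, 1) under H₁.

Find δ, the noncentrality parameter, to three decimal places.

δ ≈ 5.785

δ = d·√n = 0.81 × √51 = 5.7846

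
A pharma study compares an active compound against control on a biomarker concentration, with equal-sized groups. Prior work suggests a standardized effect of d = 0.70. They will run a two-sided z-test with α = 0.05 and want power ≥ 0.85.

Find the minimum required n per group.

n = 37 per group

Set Φ(δ − 1.960) = 0.85; then δ − 1.960 = Φ⁻¹(0.85) = 1.036, giving δ = 2.996.
(Ignoring the negligible lower-tail rejection probability gives the usual closed-form inversion.)
δ = d·√(n/2) ⇒ n = 2(δ/d)² = 2 × (2.996 / 0.70)² = 36.65.
Rounding up, n = 37 per group.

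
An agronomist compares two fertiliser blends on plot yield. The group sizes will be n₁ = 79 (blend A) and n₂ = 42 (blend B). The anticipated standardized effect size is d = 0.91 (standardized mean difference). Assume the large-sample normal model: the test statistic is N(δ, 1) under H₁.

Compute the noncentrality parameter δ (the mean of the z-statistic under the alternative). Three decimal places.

δ ≈ 4.765

The noncentrality parameter scales effect size by the design's sample-size factor: δ = d / √(1/n₁ + 1/n₂) = 0.91 / √(1/79 + 1/42) = 4.7653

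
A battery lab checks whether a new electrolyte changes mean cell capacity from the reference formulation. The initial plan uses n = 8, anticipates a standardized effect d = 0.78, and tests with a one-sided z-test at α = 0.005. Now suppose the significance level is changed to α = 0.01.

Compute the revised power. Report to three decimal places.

δ = d·√n = 0.78 × √8 = 2.2062 (unchanged). New critical value: z_{0.01} = 2.326.
Revised power = Φ(δ − 2.326) = Φ(-0.120) = 0.4522.

Power ≈ 0.452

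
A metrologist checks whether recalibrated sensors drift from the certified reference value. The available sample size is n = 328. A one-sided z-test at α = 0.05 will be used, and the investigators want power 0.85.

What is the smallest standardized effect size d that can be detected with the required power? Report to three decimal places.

d ≈ 0.148

Required noncentrality: δ = z_{0.05} + z_{0.15} = 1.645 + 1.036 = 2.681.
δ = d·√n ⇒ d = δ/√n = 2.681/√328 = 0.1480.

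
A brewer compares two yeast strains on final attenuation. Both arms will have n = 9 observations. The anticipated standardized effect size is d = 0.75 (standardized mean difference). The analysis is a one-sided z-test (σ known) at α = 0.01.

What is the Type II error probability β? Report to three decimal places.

β ≈ 0.769

Noncentrality parameter: δ = d·√(n/2) = 0.75 × √(9/2) = 1.5910
Critical value for a one-sided test at α = 0.01: z_α = 2.326.
Power = P(Z > 2.326 − δ) = Φ(-0.735) = 0.2311.
Type II error: β = 1 − power = 1 − 0.2311 = 0.7689.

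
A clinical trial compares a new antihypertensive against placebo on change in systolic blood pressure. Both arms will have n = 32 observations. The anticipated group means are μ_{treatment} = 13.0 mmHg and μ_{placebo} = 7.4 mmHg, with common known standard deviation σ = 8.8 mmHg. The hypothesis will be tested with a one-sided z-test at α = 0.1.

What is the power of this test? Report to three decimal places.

Standardized effect: d = |μ_{treatment} − μ_{placebo}| / σ = |13.0 − 7.4| / 8.8 = 0.6364
Noncentrality parameter: δ = d·√(n/2) = 0.6364 × √(32/2) = 2.5455
One-sided α = 0.1 → critical value z_{0.1} = 1.282.
Power = Φ(δ − 1.282) = Φ(1.264) = 0.8969.

Power ≈ 0.897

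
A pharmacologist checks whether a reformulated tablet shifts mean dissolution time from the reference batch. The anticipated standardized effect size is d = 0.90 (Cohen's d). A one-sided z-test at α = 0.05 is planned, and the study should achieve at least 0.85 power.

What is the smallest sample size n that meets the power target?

Set Φ(δ − 1.645) = 0.85; then δ − 1.645 = Φ⁻¹(0.85) = 1.036, giving δ = 2.681.
δ = d·√n ⇒ n = (δ/d)² = (2.681 / 0.90)² = 8.88.
Rounding up, n = 9.

n = 9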